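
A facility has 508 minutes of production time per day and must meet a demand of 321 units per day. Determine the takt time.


Formula: Takt Time = Available Production Time / Customer Demand
Takt = 508 min/day / 321 units/day
Takt = 1.58 min/unit

1.58 min/unit


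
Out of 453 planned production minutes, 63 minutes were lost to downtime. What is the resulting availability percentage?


Formula: Availability = (Planned Time - Downtime) / Planned Time * 100
Uptime = 453 - 63 = 390 min
Availability = 390 / 453 * 100 = 86.1%

86.1%


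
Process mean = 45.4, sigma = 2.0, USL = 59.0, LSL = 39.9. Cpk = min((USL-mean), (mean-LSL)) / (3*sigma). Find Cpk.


Cpu = (59.0 - 45.4) / (3 * 2.0) = 2.27
Cpl = (45.4 - 39.9) / (3 * 2.0) = 0.92
Cpk = min(2.27, 0.92) = 0.92

0.92


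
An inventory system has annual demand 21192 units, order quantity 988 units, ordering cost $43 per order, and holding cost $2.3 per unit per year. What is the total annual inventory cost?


TC = 21192/988 * 43 + 988/2 * 2.3

$2058.52


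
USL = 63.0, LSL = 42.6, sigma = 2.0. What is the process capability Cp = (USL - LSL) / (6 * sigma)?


Cp = (63.0 - 42.6) / (6 * 2.0)

1.7


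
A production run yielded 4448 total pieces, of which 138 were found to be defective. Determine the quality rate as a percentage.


Formula: Quality Rate = Good Pieces / Total Pieces * 100
Good pieces = 4448 - 138 = 4310
QR = 4310 / 4448 * 100 = 96.9%

96.9%


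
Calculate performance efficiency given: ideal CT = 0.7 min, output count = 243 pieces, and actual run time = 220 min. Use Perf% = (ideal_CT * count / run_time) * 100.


Formula: Performance = (Ideal CT * Total Count) / Run Time * 100
Ideal output time = 0.7 * 243 = 170.1 min
Performance = 170.1 / 220 * 100 = 77.3%

77.3%


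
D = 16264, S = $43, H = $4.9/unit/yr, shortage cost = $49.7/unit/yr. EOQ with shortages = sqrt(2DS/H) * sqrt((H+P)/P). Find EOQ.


Formula: EOQ* = sqrt(2DS/H) * sqrt((H+P)/P)
Base EOQ = sqrt(2*16264*43/4.9) = 534.28 units
Correction = sqrt((4.9+49.7)/49.7) = 1.04814
EOQ* = 534.28 * 1.04814 = 560.0 units

560.0 units


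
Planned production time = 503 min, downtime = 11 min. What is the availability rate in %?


Formula: Availability = (Planned Time - Downtime) / Planned Time * 100
Uptime = 503 - 11 = 492 min
Availability = 492 / 503 * 100 = 97.8%

97.8%


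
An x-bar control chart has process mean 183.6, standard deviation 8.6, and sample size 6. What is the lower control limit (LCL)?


LCL = 183.6 - 3 * 8.6 / sqrt(6)

173.07


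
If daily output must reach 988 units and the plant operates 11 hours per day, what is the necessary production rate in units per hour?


Formula: Production Rate = Daily Demand / Available Hours
Rate = 988 units/day / 11 hours/day
Rate = 89.8 units/hour

89.8 units/hour


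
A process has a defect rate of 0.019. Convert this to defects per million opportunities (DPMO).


DPMO = defect_rate * 1000000 = 0.019 * 1000000

19000


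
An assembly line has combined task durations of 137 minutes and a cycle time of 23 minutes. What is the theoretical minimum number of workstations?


Formula: N_min = ceil(Sum of Task Times / Cycle Time)
N_min = ceil(137 min / 23 min) = ceil(5.9565)
N_min = 6 stations

6


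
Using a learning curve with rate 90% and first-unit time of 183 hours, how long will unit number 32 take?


Formula: T_n = T_1 * (learning_rate)^(log2(n)) where learning_rate = rate/100
Doublings = log2(32) = 5
T_n = 183 * 0.9^5
T_n = 183 * 0.5905 = 108.1 hours

108.1 hours


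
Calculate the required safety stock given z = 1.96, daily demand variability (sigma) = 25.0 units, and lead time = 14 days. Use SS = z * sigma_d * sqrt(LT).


Formula: SS = z * sigma_d * sqrt(LT)
sqrt(LT) = sqrt(14) = 3.7417
SS = 1.96 * 25.0 * 3.7417
SS = 183.3 units

183.3 units


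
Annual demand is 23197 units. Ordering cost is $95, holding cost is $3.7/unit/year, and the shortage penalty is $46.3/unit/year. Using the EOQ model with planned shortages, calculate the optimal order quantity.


Formula: EOQ* = sqrt(2DS/H) * sqrt((H+P)/P)
Base EOQ = sqrt(2*23197*95/3.7) = 1091.42 units
Correction = sqrt((3.7+46.3)/46.3) = 1.03919
EOQ* = 1091.42 * 1.03919 = 1134.2 units

1134.2 units


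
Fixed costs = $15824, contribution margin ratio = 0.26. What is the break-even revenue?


Formula: BER = Fixed Costs / Contribution Margin Ratio
BER = $15824 / 0.26
BER = $60861.54 (to the nearest cent)

$60861.54


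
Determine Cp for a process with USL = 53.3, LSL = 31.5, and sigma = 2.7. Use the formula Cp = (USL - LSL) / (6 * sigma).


Cp = (53.3 - 31.5) / (6 * 2.7)

1.35


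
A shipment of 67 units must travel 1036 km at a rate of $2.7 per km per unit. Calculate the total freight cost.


TC = dist * cost * units = 1036 * 2.7 * 67 = $187412.40

$187412.40


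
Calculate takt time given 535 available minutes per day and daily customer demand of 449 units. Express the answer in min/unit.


Formula: Takt Time = Available Production Time / Customer Demand
Takt = 535 min/day / 449 units/day
Takt = 1.19 min/unit

1.19 min/unit


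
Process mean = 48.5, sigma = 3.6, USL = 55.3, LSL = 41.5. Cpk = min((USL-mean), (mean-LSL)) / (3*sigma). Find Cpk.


Cpu = (55.3 - 48.5) / (3 * 3.6) = 0.63
Cpl = (48.5 - 41.5) / (3 * 3.6) = 0.65
Cpk = min(0.63, 0.65) = 0.63

0.63


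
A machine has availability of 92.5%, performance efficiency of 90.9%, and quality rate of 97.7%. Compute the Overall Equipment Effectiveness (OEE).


Formula: OEE = Availability * Performance * Quality / 10000
A * P = 92.5% * 90.9% / 100 = 84.08%
OEE = 84.08% * 97.7% / 100 = 82.1%

82.1%


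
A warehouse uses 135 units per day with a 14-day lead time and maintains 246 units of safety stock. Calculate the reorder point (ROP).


Formula: ROP = (Daily Demand * Lead Time) + Safety Stock
Demand during lead time = 135 * 14 = 1890 units
ROP = 1890 + 246 = 2136 units

2136 units


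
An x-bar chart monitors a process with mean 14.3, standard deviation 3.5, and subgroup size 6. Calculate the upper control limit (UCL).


UCL = 14.3 + 3 * 3.5 / sqrt(6)

18.59


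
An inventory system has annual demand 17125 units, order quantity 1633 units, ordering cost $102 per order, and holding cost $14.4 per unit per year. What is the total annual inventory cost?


TC = 17125/1633 * 102 + 1633/2 * 14.4

$12827.26


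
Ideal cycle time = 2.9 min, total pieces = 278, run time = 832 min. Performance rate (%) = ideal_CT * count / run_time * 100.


Formula: Performance = (Ideal CT * Total Count) / Run Time * 100
Ideal output time = 2.9 * 278 = 806.2 min
Performance = 806.2 / 832 * 100 = 96.9%

96.9%


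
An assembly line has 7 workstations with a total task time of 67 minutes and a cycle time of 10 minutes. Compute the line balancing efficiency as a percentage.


Formula: Efficiency = Sum of Task Times / (N_stations * CT) * 100
Total station capacity = 7 stations * 10 min = 70 min
Efficiency = 67 / 70 * 100 = 95.7%

95.7%


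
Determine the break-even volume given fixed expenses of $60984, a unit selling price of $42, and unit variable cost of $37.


Formula: BEQ = Fixed Costs / (Price - Variable Cost)
Contribution margin = $42 - $37 = $5/unit
BEQ = ceil($60984 / $5/unit) = ceil(12196.8) = 12197 units

12197 units


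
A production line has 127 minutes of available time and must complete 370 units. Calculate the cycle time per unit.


Formula: CT = Available Time / Number of Units
CT = 127 min / 370 units
CT = 0.34 min/unit

0.34 min/unit


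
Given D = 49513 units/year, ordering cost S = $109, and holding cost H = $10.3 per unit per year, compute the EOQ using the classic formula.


Formula: EOQ = sqrt(2 * D * S / H)
Numerator: 2 * 49513 * 109 = 10793834
2DS/H = 10793834 / 10.3 = 1047945.0
EOQ = sqrt(1047945.0) = 1023.7 units

1023.7 units


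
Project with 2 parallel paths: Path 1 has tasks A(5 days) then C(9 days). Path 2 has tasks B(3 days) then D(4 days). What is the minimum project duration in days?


Path 1 = 5 + 9 = 14 days
Path 2 = 3 + 4 = 7 days
Duration = max(14, 7) = 14 days

14 days


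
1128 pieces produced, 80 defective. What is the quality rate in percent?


Formula: Quality Rate = Good Pieces / Total Pieces * 100
Good pieces = 1128 - 80 = 1048
QR = 1048 / 1128 * 100 = 92.9%

92.9%


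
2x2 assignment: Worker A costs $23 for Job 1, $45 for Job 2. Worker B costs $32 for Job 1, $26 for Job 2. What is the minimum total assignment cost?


Option 1: A->1 + B->2 = $23 + $26 = $49
Option 2: A->2 + B->1 = $45 + $32 = $77
Min cost = min($49, $77) = $49

$49


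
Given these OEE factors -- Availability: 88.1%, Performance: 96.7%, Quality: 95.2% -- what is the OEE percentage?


Formula: OEE = Availability * Performance * Quality / 10000
A * P = 88.1% * 96.7% / 100 = 85.19%
OEE = 85.19% * 95.2% / 100 = 81.1%

81.1%


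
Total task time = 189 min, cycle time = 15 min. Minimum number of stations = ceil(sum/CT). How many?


Formula: N_min = ceil(Sum of Task Times / Cycle Time)
N_min = ceil(189 min / 15 min) = ceil(12.6)
N_min = 13 stations

13


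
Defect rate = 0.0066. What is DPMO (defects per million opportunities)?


DPMO = defect_rate * 1000000 = 0.0066 * 1000000

6600


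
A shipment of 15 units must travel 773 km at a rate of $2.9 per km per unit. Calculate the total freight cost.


TC = dist * cost * units = 773 * 2.9 * 15 = $33625.50

$33625.50


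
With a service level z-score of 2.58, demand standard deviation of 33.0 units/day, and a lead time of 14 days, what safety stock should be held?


Formula: SS = z * sigma_d * sqrt(LT)
sqrt(LT) = sqrt(14) = 3.7417
SS = 2.58 * 33.0 * 3.7417
SS = 318.6 units

318.6 units


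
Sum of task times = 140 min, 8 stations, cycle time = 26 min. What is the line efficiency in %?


Formula: Efficiency = Sum of Task Times / (N_stations * CT) * 100
Total station capacity = 8 stations * 26 min = 208 min
Efficiency = 140 / 208 * 100 = 67.3%

67.3%


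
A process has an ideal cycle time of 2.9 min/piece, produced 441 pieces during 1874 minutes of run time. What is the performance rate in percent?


Formula: Performance = (Ideal CT * Total Count) / Run Time * 100
Ideal output time = 2.9 * 441 = 1278.9 min
Performance = 1278.9 / 1874 * 100 = 68.2%

68.2%


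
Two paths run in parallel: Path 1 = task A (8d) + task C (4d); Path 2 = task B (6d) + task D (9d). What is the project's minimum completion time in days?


Path 1 = 8 + 4 = 12 days
Path 2 = 6 + 9 = 15 days
Duration = max(12, 15) = 15 days

15 days


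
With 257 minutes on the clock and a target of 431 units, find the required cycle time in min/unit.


Formula: CT = Available Time / Number of Units
CT = 257 min / 431 units
CT = 0.6 min/unit

0.6 min/unit


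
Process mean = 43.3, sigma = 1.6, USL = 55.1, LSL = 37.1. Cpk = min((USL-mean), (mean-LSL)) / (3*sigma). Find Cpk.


Cpu = (55.1 - 43.3) / (3 * 1.6) = 2.46
Cpl = (43.3 - 37.1) / (3 * 1.6) = 1.29
Cpk = min(2.46, 1.29) = 1.29

1.29


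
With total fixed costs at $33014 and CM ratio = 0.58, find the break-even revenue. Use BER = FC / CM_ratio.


Formula: BER = Fixed Costs / Contribution Margin Ratio
BER = $33014 / 0.58
BER = $56920.69 (to the nearest cent)

$56920.69


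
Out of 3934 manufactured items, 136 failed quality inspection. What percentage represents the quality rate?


Formula: Quality Rate = Good Pieces / Total Pieces * 100
Good pieces = 3934 - 136 = 3798
QR = 3798 / 3934 * 100 = 96.5%

96.5%


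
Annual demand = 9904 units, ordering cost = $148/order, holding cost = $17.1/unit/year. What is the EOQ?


Formula: EOQ = sqrt(2 * D * S / H)
Numerator: 2 * 9904 * 148 = 2931584
2DS/H = 2931584 / 17.1 = 171437.7
EOQ = sqrt(171437.7) = 414.1 units

414.1 units


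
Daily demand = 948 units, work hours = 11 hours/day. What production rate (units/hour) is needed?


Formula: Production Rate = Daily Demand / Available Hours
Rate = 948 units/day / 11 hours/day
Rate = 86.2 units/hour

86.2 units/hour


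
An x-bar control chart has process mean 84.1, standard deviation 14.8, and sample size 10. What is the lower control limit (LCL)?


LCL = 84.1 - 3 * 14.8 / sqrt(10)

70.06


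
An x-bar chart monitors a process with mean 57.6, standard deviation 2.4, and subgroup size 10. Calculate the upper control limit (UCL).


UCL = 57.6 + 3 * 2.4 / sqrt(10)

59.88


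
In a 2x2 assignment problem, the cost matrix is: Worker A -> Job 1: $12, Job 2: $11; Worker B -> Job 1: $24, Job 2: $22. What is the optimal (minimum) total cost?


Option 1: A->1 + B->2 = $12 + $22 = $34
Option 2: A->2 + B->1 = $11 + $24 = $35
Min cost = min($34, $35) = $34

$34


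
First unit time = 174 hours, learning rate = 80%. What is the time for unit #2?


Formula: T_n = T_1 * (learning_rate)^(log2(n)) where learning_rate = rate/100
Doublings = log2(2) = 1
T_n = 174 * 0.8^1
T_n = 174 * 0.8 = 139.2 hours

139.2 hours


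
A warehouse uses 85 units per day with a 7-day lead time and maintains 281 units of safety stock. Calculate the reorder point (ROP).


Formula: ROP = (Daily Demand * Lead Time) + Safety Stock
Demand during lead time = 85 * 7 = 595 units
ROP = 595 + 281 = 876 units

876 units


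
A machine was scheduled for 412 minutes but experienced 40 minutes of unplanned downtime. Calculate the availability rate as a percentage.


Formula: Availability = (Planned Time - Downtime) / Planned Time * 100
Uptime = 412 - 40 = 372 min
Availability = 372 / 412 * 100 = 90.3%

90.3%


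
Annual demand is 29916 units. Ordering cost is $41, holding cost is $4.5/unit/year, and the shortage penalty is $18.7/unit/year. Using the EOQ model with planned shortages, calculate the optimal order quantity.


Formula: EOQ* = sqrt(2DS/H) * sqrt((H+P)/P)
Base EOQ = sqrt(2*29916*41/4.5) = 738.33 units
Correction = sqrt((4.5+18.7)/18.7) = 1.11384
EOQ* = 738.33 * 1.11384 = 822.4 units

822.4 units


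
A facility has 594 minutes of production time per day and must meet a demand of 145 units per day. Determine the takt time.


Formula: Takt Time = Available Production Time / Customer Demand
Takt = 594 min/day / 145 units/day
Takt = 4.1 min/unit

4.1 min/unit


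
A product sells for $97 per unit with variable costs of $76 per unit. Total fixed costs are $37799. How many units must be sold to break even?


Formula: BEQ = Fixed Costs / (Price - Variable Cost)
Contribution margin = $97 - $76 = $21/unit
BEQ = ceil($37799 / $21/unit) = ceil(1799.95) = 1800 units

1800 units


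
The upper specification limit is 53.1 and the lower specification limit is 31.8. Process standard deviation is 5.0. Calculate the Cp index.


Cp = (53.1 - 31.8) / (6 * 5.0)

0.71


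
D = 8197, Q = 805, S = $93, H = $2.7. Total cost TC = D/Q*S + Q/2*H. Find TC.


TC = 8197/805 * 93 + 805/2 * 2.7

$2033.73


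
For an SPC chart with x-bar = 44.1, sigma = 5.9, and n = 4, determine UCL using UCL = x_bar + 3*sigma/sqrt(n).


UCL = 44.1 + 3 * 5.9 / sqrt(4)

52.95


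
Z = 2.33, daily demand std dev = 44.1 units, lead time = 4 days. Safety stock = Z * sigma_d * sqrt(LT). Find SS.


Formula: SS = z * sigma_d * sqrt(LT)
sqrt(LT) = sqrt(4) = 2.0
SS = 2.33 * 44.1 * 2.0
SS = 205.5 units

205.5 units


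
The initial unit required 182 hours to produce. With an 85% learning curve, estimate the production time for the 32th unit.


Formula: T_n = T_1 * (learning_rate)^(log2(n)) where learning_rate = rate/100
Doublings = log2(32) = 5
T_n = 182 * 0.85^5
T_n = 182 * 0.4437 = 80.8 hours

80.8 hours


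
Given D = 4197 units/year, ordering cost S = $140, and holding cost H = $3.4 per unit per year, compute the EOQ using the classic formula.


Formula: EOQ = sqrt(2 * D * S / H)
Numerator: 2 * 4197 * 140 = 1175160
2DS/H = 1175160 / 3.4 = 345635.3
EOQ = sqrt(345635.3) = 587.9 units

587.9 units


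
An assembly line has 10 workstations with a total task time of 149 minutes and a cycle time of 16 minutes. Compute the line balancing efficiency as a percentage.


Formula: Efficiency = Sum of Task Times / (N_stations * CT) * 100
Total station capacity = 10 stations * 16 min = 160 min
Efficiency = 149 / 160 * 100 = 93.1%

93.1%


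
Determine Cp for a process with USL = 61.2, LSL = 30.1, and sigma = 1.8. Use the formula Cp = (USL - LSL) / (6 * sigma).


Cp = (61.2 - 30.1) / (6 * 1.8)

2.88


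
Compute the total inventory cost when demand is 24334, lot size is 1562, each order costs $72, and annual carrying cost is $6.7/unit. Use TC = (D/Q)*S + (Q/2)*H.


TC = 24334/1562 * 72 + 1562/2 * 6.7

$6354.37


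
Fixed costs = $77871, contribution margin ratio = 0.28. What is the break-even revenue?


Formula: BER = Fixed Costs / Contribution Margin Ratio
BER = $77871 / 0.28
BER = $278110.71 (to the nearest cent)

$278110.71


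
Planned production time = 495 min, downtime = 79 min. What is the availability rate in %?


Formula: Availability = (Planned Time - Downtime) / Planned Time * 100
Uptime = 495 - 79 = 416 min
Availability = 416 / 495 * 100 = 84.0%

84.0%


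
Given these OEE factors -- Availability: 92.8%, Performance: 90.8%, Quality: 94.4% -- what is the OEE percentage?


Formula: OEE = Availability * Performance * Quality / 10000
A * P = 92.8% * 90.8% / 100 = 84.26%
OEE = 84.26% * 94.4% / 100 = 79.5%

79.5%


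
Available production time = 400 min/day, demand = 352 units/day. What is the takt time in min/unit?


Formula: Takt Time = Available Production Time / Customer Demand
Takt = 400 min/day / 352 units/day
Takt = 1.14 min/unit

1.14 min/unit


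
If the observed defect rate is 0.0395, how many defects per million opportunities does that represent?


DPMO = defect_rate * 1000000 = 0.0395 * 1000000

39500


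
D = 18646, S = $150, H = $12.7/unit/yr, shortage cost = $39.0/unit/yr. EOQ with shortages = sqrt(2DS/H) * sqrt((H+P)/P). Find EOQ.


Formula: EOQ* = sqrt(2DS/H) * sqrt((H+P)/P)
Base EOQ = sqrt(2*18646*150/12.7) = 663.67 units
Correction = sqrt((12.7+39.0)/39.0) = 1.15136
EOQ* = 663.67 * 1.15136 = 764.1 units

764.1 units


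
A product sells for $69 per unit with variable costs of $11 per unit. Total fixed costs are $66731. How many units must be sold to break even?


Formula: BEQ = Fixed Costs / (Price - Variable Cost)
Contribution margin = $69 - $11 = $58/unit
BEQ = ceil($66731 / $58/unit) = ceil(1150.53) = 1151 units

1151 units


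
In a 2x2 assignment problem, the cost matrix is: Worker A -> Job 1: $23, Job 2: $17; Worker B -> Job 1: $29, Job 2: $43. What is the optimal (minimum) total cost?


Option 1: A->1 + B->2 = $23 + $43 = $66
Option 2: A->2 + B->1 = $17 + $29 = $46
Min cost = min($66, $46) = $46

$46


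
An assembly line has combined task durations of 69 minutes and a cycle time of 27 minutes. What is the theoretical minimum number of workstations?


Formula: N_min = ceil(Sum of Task Times / Cycle Time)
N_min = ceil(69 min / 27 min) = ceil(2.5556)
N_min = 3 stations

3


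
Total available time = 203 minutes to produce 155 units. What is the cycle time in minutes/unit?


Formula: CT = Available Time / Number of Units
CT = 203 min / 155 units
CT = 1.31 min/unit

1.31 min/unit


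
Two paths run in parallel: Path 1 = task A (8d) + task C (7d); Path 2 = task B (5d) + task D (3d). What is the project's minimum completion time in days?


Path 1 = 8 + 7 = 15 days
Path 2 = 5 + 3 = 8 days
Duration = max(15, 8) = 15 days

15 days


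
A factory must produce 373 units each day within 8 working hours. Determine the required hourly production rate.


Formula: Production Rate = Daily Demand / Available Hours
Rate = 373 units/day / 8 hours/day
Rate = 46.6 units/hour

46.6 units/hour


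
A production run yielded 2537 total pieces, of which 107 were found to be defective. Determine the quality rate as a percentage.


Formula: Quality Rate = Good Pieces / Total Pieces * 100
Good pieces = 2537 - 107 = 2430
QR = 2430 / 2537 * 100 = 95.8%

95.8%


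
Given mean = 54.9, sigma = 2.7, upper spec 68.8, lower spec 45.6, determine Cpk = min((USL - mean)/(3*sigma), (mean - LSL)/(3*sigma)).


Cpu = (68.8 - 54.9) / (3 * 2.7) = 1.72
Cpl = (54.9 - 45.6) / (3 * 2.7) = 1.15
Cpk = min(1.72, 1.15) = 1.15

1.15


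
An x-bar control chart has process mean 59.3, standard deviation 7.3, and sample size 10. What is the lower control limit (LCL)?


LCL = 59.3 - 3 * 7.3 / sqrt(10)

52.37


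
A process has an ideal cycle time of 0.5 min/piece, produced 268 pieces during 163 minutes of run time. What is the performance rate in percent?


Formula: Performance = (Ideal CT * Total Count) / Run Time * 100
Ideal output time = 0.5 * 268 = 134.0 min
Performance = 134.0 / 163 * 100 = 82.2%

82.2%


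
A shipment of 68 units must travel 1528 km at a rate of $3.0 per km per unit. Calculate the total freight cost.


TC = dist * cost * units = 1528 * 3.0 * 68 = $311712.00

$311712.00


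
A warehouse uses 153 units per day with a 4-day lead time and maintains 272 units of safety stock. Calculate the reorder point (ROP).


Formula: ROP = (Daily Demand * Lead Time) + Safety Stock
Demand during lead time = 153 * 4 = 612 units
ROP = 612 + 272 = 884 units

884 units


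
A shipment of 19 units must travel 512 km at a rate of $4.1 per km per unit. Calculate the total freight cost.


TC = dist * cost * units = 512 * 4.1 * 19 = $39884.80

$39884.80


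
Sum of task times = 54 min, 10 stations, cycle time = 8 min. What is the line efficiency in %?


Formula: Efficiency = Sum of Task Times / (N_stations * CT) * 100
Total station capacity = 10 stations * 8 min = 80 min
Efficiency = 54 / 80 * 100 = 67.5%

67.5%


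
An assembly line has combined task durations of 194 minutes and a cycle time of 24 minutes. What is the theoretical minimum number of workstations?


Formula: N_min = ceil(Sum of Task Times / Cycle Time)
N_min = ceil(194 min / 24 min) = ceil(8.0833)
N_min = 9 stations

9


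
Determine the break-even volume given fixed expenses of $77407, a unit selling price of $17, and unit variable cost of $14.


Formula: BEQ = Fixed Costs / (Price - Variable Cost)
Contribution margin = $17 - $14 = $3/unit
BEQ = ceil($77407 / $3/unit) = ceil(25802.33) = 25803 units

25803 units


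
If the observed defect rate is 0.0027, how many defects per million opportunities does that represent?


DPMO = defect_rate * 1000000 = 0.0027 * 1000000

2700


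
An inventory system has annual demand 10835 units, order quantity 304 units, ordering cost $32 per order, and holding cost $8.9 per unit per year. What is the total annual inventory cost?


TC = 10835/304 * 32 + 304/2 * 8.9

$2493.33


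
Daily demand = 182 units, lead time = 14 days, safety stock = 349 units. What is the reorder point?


Formula: ROP = (Daily Demand * Lead Time) + Safety Stock
Demand during lead time = 182 * 14 = 2548 units
ROP = 2548 + 349 = 2897 units

2897 units


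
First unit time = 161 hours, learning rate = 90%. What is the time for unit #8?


Formula: T_n = T_1 * (learning_rate)^(log2(n)) where learning_rate = rate/100
Doublings = log2(8) = 3
T_n = 161 * 0.9^3
T_n = 161 * 0.729 = 117.4 hours

117.4 hours


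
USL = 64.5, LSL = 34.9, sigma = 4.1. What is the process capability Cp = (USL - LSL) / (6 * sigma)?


Cp = (64.5 - 34.9) / (6 * 4.1)

1.2


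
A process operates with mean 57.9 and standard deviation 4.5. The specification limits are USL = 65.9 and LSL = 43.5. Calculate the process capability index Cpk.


Cpu = (65.9 - 57.9) / (3 * 4.5) = 0.59
Cpl = (57.9 - 43.5) / (3 * 4.5) = 1.07
Cpk = min(0.59, 1.07) = 0.59

0.59


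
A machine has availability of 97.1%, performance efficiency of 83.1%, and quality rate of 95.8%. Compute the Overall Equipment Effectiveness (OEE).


Formula: OEE = Availability * Performance * Quality / 10000
A * P = 97.1% * 83.1% / 100 = 80.69%
OEE = 80.69% * 95.8% / 100 = 77.3%

77.3%


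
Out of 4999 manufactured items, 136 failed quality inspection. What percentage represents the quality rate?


Formula: Quality Rate = Good Pieces / Total Pieces * 100
Good pieces = 4999 - 136 = 4863
QR = 4863 / 4999 * 100 = 97.3%

97.3%


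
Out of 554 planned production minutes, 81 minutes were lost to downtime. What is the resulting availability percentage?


Formula: Availability = (Planned Time - Downtime) / Planned Time * 100
Uptime = 554 - 81 = 473 min
Availability = 473 / 554 * 100 = 85.4%

85.4%


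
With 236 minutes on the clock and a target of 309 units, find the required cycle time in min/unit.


Formula: CT = Available Time / Number of Units
CT = 236 min / 309 units
CT = 0.76 min/unit

0.76 min/unit


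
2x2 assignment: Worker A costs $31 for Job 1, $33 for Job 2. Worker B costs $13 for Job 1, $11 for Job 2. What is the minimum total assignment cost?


Option 1: A->1 + B->2 = $31 + $11 = $42
Option 2: A->2 + B->1 = $33 + $13 = $46
Min cost = min($42, $46) = $42

$42


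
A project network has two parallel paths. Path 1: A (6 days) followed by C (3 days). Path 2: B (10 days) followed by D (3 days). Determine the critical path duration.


Path 1 = 6 + 3 = 9 days
Path 2 = 10 + 3 = 13 days
Duration = max(9, 13) = 13 days

13 days


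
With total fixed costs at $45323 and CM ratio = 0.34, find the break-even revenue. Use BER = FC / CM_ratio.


Formula: BER = Fixed Costs / Contribution Margin Ratio
BER = $45323 / 0.34
BER = $133302.94 (to the nearest cent)

$133302.94


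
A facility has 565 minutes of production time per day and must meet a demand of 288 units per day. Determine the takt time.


Formula: Takt Time = Available Production Time / Customer Demand
Takt = 565 min/day / 288 units/day
Takt = 1.96 min/unit

1.96 min/unit


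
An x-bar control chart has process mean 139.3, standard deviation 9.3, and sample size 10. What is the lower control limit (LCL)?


LCL = 139.3 - 3 * 9.3 / sqrt(10)

130.48


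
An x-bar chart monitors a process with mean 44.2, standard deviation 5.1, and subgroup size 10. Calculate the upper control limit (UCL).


UCL = 44.2 + 3 * 5.1 / sqrt(10)

49.04


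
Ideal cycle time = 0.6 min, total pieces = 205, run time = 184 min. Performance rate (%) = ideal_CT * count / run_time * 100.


Formula: Performance = (Ideal CT * Total Count) / Run Time * 100
Ideal output time = 0.6 * 205 = 123.0 min
Performance = 123.0 / 184 * 100 = 66.8%

66.8%


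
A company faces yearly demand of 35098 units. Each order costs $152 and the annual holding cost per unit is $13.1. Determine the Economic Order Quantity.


Formula: EOQ = sqrt(2 * D * S / H)
Numerator: 2 * 35098 * 152 = 10669792
2DS/H = 10669792 / 13.1 = 814487.9
EOQ = sqrt(814487.9) = 902.5 units

902.5 units


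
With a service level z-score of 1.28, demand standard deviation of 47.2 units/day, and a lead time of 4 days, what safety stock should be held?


Formula: SS = z * sigma_d * sqrt(LT)
sqrt(LT) = sqrt(4) = 2.0
SS = 1.28 * 47.2 * 2.0
SS = 120.8 units

120.8 units


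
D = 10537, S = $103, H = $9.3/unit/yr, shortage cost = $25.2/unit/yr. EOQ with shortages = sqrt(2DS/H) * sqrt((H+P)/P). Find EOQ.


Formula: EOQ* = sqrt(2DS/H) * sqrt((H+P)/P)
Base EOQ = sqrt(2*10537*103/9.3) = 483.12 units
Correction = sqrt((9.3+25.2)/25.2) = 1.17006
EOQ* = 483.12 * 1.17006 = 565.3 units

565.3 units


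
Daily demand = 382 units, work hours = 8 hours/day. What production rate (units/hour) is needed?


Formula: Production Rate = Daily Demand / Available Hours
Rate = 382 units/day / 8 hours/day
Rate = 47.8 units/hour

47.8 units/hour


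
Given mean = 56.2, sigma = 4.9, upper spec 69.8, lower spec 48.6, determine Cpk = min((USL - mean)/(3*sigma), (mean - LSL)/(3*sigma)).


Cpu = (69.8 - 56.2) / (3 * 4.9) = 0.93
Cpl = (56.2 - 48.6) / (3 * 4.9) = 0.52
Cpk = min(0.93, 0.52) = 0.52

0.52


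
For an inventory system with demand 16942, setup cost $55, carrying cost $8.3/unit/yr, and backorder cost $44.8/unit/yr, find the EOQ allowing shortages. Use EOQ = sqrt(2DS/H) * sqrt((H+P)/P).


Formula: EOQ* = sqrt(2DS/H) * sqrt((H+P)/P)
Base EOQ = sqrt(2*16942*55/8.3) = 473.85 units
Correction = sqrt((8.3+44.8)/44.8) = 1.0887
EOQ* = 473.85 * 1.0887 = 515.9 units

515.9 units


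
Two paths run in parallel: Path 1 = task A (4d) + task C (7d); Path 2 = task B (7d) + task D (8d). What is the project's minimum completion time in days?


Path 1 = 4 + 7 = 11 days
Path 2 = 7 + 8 = 15 days
Duration = max(11, 15) = 15 days

15 days


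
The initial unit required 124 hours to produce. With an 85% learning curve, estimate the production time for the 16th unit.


Formula: T_n = T_1 * (learning_rate)^(log2(n)) where learning_rate = rate/100
Doublings = log2(16) = 4
T_n = 124 * 0.85^4
T_n = 124 * 0.522 = 64.7 hours

64.7 hours


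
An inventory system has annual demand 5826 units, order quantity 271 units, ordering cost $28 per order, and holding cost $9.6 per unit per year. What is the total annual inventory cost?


TC = 5826/271 * 28 + 271/2 * 9.6

$1902.75


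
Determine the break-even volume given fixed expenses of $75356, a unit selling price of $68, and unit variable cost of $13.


Formula: BEQ = Fixed Costs / (Price - Variable Cost)
Contribution margin = $68 - $13 = $55/unit
BEQ = ceil($75356 / $55/unit) = ceil(1370.11) = 1371 units

1371 units


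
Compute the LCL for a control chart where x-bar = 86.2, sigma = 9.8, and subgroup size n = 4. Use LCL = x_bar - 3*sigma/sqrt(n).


LCL = 86.2 - 3 * 9.8 / sqrt(4)

71.5


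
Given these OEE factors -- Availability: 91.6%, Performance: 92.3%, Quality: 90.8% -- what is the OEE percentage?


Formula: OEE = Availability * Performance * Quality / 10000
A * P = 91.6% * 92.3% / 100 = 84.55%
OEE = 84.55% * 90.8% / 100 = 76.8%

76.8%


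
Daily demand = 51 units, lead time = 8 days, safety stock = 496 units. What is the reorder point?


Formula: ROP = (Daily Demand * Lead Time) + Safety Stock
Demand during lead time = 51 * 8 = 408 units
ROP = 408 + 496 = 904 units

904 units


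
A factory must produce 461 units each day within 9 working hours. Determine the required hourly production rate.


Formula: Production Rate = Daily Demand / Available Hours
Rate = 461 units/day / 9 hours/day
Rate = 51.2 units/hour

51.2 units/hour


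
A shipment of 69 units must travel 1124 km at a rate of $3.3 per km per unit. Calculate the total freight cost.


TC = dist * cost * units = 1124 * 3.3 * 69 = $255934.80

$255934.80


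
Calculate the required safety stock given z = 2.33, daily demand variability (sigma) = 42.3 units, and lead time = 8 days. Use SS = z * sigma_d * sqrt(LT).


Formula: SS = z * sigma_d * sqrt(LT)
sqrt(LT) = sqrt(8) = 2.8284
SS = 2.33 * 42.3 * 2.8284
SS = 278.8 units

278.8 units


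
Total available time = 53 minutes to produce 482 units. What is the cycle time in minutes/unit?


Formula: CT = Available Time / Number of Units
CT = 53 min / 482 units
CT = 0.11 min/unit

0.11 min/unit


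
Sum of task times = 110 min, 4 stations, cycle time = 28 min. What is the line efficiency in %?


Formula: Efficiency = Sum of Task Times / (N_stations * CT) * 100
Total station capacity = 4 stations * 28 min = 112 min
Efficiency = 110 / 112 * 100 = 98.2%

98.2%


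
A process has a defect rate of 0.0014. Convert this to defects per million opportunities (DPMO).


DPMO = defect_rate * 1000000 = 0.0014 * 1000000

1400


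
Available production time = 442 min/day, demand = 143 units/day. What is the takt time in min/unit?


Formula: Takt Time = Available Production Time / Customer Demand
Takt = 442 min/day / 143 units/day
Takt = 3.09 min/unit

3.09 min/unit


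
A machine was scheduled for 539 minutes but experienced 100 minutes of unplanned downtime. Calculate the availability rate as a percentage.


Formula: Availability = (Planned Time - Downtime) / Planned Time * 100
Uptime = 539 - 100 = 439 min
Availability = 439 / 539 * 100 = 81.4%

81.4%


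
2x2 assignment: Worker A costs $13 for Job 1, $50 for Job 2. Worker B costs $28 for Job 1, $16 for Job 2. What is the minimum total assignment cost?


Option 1: A->1 + B->2 = $13 + $16 = $29
Option 2: A->2 + B->1 = $50 + $28 = $78
Min cost = min($29, $78) = $29

$29


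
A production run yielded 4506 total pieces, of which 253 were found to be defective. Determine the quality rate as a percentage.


Formula: Quality Rate = Good Pieces / Total Pieces * 100
Good pieces = 4506 - 253 = 4253
QR = 4253 / 4506 * 100 = 94.4%

94.4%


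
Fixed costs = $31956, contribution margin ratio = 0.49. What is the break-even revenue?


Formula: BER = Fixed Costs / Contribution Margin Ratio
BER = $31956 / 0.49
BER = $65216.33 (to the nearest cent)

$65216.33


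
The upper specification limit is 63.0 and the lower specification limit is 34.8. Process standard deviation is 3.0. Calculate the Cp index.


Cp = (63.0 - 34.8) / (6 * 3.0)

1.57


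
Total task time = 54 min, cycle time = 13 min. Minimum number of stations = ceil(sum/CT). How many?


Formula: N_min = ceil(Sum of Task Times / Cycle Time)
N_min = ceil(54 min / 13 min) = ceil(4.1538)
N_min = 5 stations

5


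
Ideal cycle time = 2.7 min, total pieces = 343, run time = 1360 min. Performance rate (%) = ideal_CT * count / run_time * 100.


Formula: Performance = (Ideal CT * Total Count) / Run Time * 100
Ideal output time = 2.7 * 343 = 926.1 min
Performance = 926.1 / 1360 * 100 = 68.1%

68.1%


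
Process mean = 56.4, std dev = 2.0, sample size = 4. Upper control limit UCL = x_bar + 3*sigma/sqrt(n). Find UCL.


UCL = 56.4 + 3 * 2.0 / sqrt(4)

59.4


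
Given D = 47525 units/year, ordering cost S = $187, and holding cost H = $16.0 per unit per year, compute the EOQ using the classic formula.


Formula: EOQ = sqrt(2 * D * S / H)
Numerator: 2 * 47525 * 187 = 17774350
2DS/H = 17774350 / 16.0 = 1110896.9
EOQ = sqrt(1110896.9) = 1054.0 units

1054.0 units


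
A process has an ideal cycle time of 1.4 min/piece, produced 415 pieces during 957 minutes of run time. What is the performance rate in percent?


Formula: Performance = (Ideal CT * Total Count) / Run Time * 100
Ideal output time = 1.4 * 415 = 581.0 min
Performance = 581.0 / 957 * 100 = 60.7%

60.7%


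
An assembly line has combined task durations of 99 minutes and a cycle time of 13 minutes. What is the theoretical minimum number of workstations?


Formula: N_min = ceil(Sum of Task Times / Cycle Time)
N_min = ceil(99 min / 13 min) = ceil(7.6154)
N_min = 8 stations

8


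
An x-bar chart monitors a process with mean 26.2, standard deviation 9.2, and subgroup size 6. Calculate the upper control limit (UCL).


UCL = 26.2 + 3 * 9.2 / sqrt(6)

37.47


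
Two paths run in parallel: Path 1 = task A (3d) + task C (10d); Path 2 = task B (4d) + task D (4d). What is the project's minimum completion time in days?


Path 1 = 3 + 10 = 13 days
Path 2 = 4 + 4 = 8 days
Duration = max(13, 8) = 13 days

13 days


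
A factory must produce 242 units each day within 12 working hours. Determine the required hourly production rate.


Formula: Production Rate = Daily Demand / Available Hours
Rate = 242 units/day / 12 hours/day
Rate = 20.2 units/hour

20.2 units/hour


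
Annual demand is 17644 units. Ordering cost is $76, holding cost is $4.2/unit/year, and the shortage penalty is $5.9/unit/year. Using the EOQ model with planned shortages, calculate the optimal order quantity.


Formula: EOQ* = sqrt(2DS/H) * sqrt((H+P)/P)
Base EOQ = sqrt(2*17644*76/4.2) = 799.09 units
Correction = sqrt((4.2+5.9)/5.9) = 1.30838
EOQ* = 799.09 * 1.30838 = 1045.5 units

1045.5 units


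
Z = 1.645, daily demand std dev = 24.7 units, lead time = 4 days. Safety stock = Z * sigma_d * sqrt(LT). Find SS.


Formula: SS = z * sigma_d * sqrt(LT)
sqrt(LT) = sqrt(4) = 2.0
SS = 1.645 * 24.7 * 2.0
SS = 81.3 units

81.3 units


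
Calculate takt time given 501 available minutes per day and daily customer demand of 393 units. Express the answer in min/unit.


Formula: Takt Time = Available Production Time / Customer Demand
Takt = 501 min/day / 393 units/day
Takt = 1.27 min/unit

1.27 min/unit


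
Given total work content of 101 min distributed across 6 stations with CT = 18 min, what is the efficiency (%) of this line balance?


Formula: Efficiency = Sum of Task Times / (N_stations * CT) * 100
Total station capacity = 6 stations * 18 min = 108 min
Efficiency = 101 / 108 * 100 = 93.5%

93.5%


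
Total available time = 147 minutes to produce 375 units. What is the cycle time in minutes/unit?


Formula: CT = Available Time / Number of Units
CT = 147 min / 375 units
CT = 0.39 min/unit

0.39 min/unit


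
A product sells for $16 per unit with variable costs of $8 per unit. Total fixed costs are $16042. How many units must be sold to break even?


Formula: BEQ = Fixed Costs / (Price - Variable Cost)
Contribution margin = $16 - $8 = $8/unit
BEQ = ceil($16042 / $8/unit) = ceil(2005.25) = 2006 units

2006 units


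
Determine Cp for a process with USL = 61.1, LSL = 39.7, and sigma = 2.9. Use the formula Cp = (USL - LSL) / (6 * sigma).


Cp = (61.1 - 39.7) / (6 * 2.9)

1.23


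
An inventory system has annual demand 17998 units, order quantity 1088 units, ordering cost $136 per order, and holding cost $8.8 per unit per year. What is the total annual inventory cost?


TC = 17998/1088 * 136 + 1088/2 * 8.8

$7036.95


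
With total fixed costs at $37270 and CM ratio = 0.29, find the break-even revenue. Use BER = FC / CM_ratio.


Formula: BER = Fixed Costs / Contribution Margin Ratio
BER = $37270 / 0.29
BER = $128517.24 (to the nearest cent)

$128517.24


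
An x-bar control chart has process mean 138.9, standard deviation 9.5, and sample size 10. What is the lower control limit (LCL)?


LCL = 138.9 - 3 * 9.5 / sqrt(10)

129.89


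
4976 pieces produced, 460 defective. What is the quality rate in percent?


Formula: Quality Rate = Good Pieces / Total Pieces * 100
Good pieces = 4976 - 460 = 4516
QR = 4516 / 4976 * 100 = 90.8%

90.8%


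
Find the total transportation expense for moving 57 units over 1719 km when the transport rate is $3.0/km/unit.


TC = dist * cost * units = 1719 * 3.0 * 57 = $293949.00

$293949.00


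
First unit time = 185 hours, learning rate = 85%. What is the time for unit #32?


Formula: T_n = T_1 * (learning_rate)^(log2(n)) where learning_rate = rate/100
Doublings = log2(32) = 5
T_n = 185 * 0.85^5
T_n = 185 * 0.4437 = 82.1 hours

82.1 hours


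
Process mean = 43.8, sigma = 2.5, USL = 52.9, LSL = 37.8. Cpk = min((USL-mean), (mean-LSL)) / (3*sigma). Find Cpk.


Cpu = (52.9 - 43.8) / (3 * 2.5) = 1.21
Cpl = (43.8 - 37.8) / (3 * 2.5) = 0.8
Cpk = min(1.21, 0.8) = 0.8

0.8


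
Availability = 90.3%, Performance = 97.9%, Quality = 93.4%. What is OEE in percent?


Formula: OEE = Availability * Performance * Quality / 10000
A * P = 90.3% * 97.9% / 100 = 88.4%
OEE = 88.4% * 93.4% / 100 = 82.6%

82.6%


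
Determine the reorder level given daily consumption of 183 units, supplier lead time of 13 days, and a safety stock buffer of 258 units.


Formula: ROP = (Daily Demand * Lead Time) + Safety Stock
Demand during lead time = 183 * 13 = 2379 units
ROP = 2379 + 258 = 2637 units

2637 units


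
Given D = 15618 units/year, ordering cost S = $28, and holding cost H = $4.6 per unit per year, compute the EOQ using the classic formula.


Formula: EOQ = sqrt(2 * D * S / H)
Numerator: 2 * 15618 * 28 = 874608
2DS/H = 874608 / 4.6 = 190132.2
EOQ = sqrt(190132.2) = 436.0 units

436.0 units


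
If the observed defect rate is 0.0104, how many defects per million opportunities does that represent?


DPMO = defect_rate * 1000000 = 0.0104 * 1000000

10400


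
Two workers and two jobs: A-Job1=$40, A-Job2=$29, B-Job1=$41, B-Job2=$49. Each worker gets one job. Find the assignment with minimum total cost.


Option 1: A->1 + B->2 = $40 + $49 = $89
Option 2: A->2 + B->1 = $29 + $41 = $70
Min cost = min($89, $70) = $70

$70
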